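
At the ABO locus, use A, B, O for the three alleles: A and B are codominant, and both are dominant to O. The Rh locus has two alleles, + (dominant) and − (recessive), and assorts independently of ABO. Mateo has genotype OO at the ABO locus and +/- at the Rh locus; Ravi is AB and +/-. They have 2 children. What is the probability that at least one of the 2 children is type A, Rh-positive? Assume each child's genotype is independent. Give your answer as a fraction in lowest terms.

39/64

ABO cross OO × AB → 1/2 A, 1/2 B.
Rh cross +/- × +/- → 3/4 Rh+, 1/4 Rh-; so P(type A, Rh-positive) = 1/2 × 3/4 = 3/8 per child.
P(none) = (5/8)^2 = 25/64; P(at least one) = 1 − 25/64 = 39/64.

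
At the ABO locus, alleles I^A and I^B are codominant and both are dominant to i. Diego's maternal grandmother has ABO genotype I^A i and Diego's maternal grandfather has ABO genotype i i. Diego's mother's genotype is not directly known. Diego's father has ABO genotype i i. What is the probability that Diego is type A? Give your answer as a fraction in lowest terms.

Diego's mother's ABO genotype from I^A i × i i: 1/2 I^A i, 1/2 i i.
Crossing each possibility with the father i i and summing P(type A): 1/2·1/2 + 1/2·0 = 1/4.

1/4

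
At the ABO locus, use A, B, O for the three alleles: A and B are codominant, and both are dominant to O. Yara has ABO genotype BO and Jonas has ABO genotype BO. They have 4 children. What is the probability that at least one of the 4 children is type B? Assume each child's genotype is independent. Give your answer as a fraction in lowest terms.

255/256

ABO cross BO × BO → 1/4 O, 3/4 B.
So P(type B) = 3/4 per child.
P(none) = (1/4)^4 = 1/256; P(at least one) = 1 − 1/256 = 255/256.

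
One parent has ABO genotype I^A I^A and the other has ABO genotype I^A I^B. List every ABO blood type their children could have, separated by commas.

A, AB

Gametes from I^A I^A × I^A I^B give offspring ABO genotypes I^A I^A, I^A I^B, i.e. phenotypes A, AB.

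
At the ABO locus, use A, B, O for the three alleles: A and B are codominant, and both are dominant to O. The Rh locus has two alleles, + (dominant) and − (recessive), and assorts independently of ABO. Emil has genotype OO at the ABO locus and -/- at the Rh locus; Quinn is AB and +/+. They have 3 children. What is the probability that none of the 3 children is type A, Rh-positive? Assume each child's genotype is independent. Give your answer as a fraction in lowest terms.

ABO cross OO × AB → 1/2 A, 1/2 B.
Rh cross -/- × +/+ → 1 Rh+; so P(type A, Rh-positive) = 1/2 × 1 = 1/2 per child.
P(not type A, Rh-positive) = 1/2 for one child; (1/2)^3 = 1/8.

1/8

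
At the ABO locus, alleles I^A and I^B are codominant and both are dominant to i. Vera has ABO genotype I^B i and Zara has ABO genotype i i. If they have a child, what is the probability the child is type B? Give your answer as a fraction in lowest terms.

ABO cross I^B i × i i → offspring phenotypes: 1/2 O, 1/2 B.
So P(type B) = 1/2.

1/2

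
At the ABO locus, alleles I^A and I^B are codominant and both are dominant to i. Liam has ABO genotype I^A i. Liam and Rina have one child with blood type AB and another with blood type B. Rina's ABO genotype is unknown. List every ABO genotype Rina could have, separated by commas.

I^A I^B, I^B I^B, I^B i

For each candidate genotype of Rina, check whether crossing it with I^A i can produce every observed child phenotype.
  I^A I^A → possible child types {A} ✗
  I^A I^B → possible child types {A, B, AB} ✓
  I^A i → possible child types {O, A} ✗
  I^B I^B → possible child types {B, AB} ✓
  I^B i → possible child types {O, A, B, AB} ✓
  i i → possible child types {O, A} ✗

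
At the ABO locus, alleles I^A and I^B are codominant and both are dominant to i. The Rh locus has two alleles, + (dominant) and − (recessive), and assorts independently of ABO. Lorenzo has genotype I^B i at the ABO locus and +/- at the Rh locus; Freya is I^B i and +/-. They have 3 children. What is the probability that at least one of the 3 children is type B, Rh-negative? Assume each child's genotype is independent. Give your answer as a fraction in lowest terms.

1899/4096

ABO cross I^B i × I^B i → 1/4 O, 3/4 B.
Rh cross +/- × +/- → 3/4 Rh+, 1/4 Rh-; so P(type B, Rh-negative) = 3/4 × 1/4 = 3/16 per child.
P(none) = (13/16)^3 = 2197/4096; P(at least one) = 1 − 2197/4096 = 1899/4096.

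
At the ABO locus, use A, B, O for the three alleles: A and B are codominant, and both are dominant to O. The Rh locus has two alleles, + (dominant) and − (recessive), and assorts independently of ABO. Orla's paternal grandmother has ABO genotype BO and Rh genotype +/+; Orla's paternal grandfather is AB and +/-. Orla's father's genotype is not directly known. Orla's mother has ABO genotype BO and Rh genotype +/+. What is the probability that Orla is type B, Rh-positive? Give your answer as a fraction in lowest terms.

Orla's father's ABO genotype from BO × AB: 1/4 AB, 1/4 AO, 1/4 BB, 1/4 BO.
Crossing each possibility with the mother BO and summing P(type B): 1/4·1/2 + 1/4·1/4 + 1/4·1 + 1/4·3/4 = 5/8.
Similarly for Rh via the father's Rh distribution: P(Rh+) = 1.
Independent loci: 5/8 × 1 = 5/8.

5/8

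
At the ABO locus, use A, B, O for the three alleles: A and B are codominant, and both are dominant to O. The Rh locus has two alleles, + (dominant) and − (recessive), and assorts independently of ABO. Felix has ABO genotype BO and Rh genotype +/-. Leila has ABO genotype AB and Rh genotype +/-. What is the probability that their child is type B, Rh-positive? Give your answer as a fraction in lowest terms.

3/8

ABO cross BO × AB → offspring phenotypes: 1/4 A, 1/2 B, 1/4 AB.
Rh cross +/- × +/- → 3/4 Rh+, 1/4 Rh-.
Independent loci: P(type B, Rh-positive) = 1/2 × 3/4 = 3/8.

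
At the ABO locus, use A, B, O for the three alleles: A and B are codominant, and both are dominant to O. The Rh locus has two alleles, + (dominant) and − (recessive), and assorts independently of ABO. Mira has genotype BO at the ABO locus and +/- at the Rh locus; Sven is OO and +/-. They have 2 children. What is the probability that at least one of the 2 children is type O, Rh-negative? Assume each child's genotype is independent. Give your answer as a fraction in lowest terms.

15/64

ABO cross BO × OO → 1/2 O, 1/2 B.
Rh cross +/- × +/- → 3/4 Rh+, 1/4 Rh-; so P(type O, Rh-negative) = 1/2 × 1/4 = 1/8 per child.
P(none) = (7/8)^2 = 49/64; P(at least one) = 1 − 49/64 = 15/64.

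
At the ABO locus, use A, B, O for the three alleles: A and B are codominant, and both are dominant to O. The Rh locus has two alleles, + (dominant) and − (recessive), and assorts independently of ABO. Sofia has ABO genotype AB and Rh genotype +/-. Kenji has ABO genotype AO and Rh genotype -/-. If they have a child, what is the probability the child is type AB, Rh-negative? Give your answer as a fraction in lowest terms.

1/8

ABO cross AB × AO → offspring phenotypes: 1/2 A, 1/4 B, 1/4 AB.
Rh cross +/- × -/- → 1/2 Rh+, 1/2 Rh-.
Independent loci: P(type AB, Rh-negative) = 1/4 × 1/2 = 1/8.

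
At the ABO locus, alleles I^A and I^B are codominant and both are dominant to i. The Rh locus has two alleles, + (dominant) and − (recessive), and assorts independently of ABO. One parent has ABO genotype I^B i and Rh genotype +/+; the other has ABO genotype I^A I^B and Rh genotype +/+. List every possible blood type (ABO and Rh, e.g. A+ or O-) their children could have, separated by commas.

Gametes from I^B i × I^A I^B give offspring ABO genotypes I^A I^B, I^A i, I^B I^B, I^B i, i.e. phenotypes A, B, AB.
Rh cross +/+ × +/+ → phenotypes Rh+.
Combining independently: A+, B+, AB+.

A+, B+, AB+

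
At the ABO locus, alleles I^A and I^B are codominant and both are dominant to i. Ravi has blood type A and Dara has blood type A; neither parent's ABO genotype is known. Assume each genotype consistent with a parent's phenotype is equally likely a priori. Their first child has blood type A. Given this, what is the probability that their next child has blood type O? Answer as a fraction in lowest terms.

1/20

Possible genotypes: Ravi ∈ {I^A I^A, I^A i}; Dara ∈ {I^A I^A, I^A i}.
Weight each parental genotype pair by prior × P(type-A child):
  I^A I^A × I^A I^A: posterior weight 4/15; P(next child type O) = 0.
  I^A I^A × I^A i: posterior weight 4/15; P(next child type O) = 0.
  I^A i × I^A I^A: posterior weight 4/15; P(next child type O) = 0.
  I^A i × I^A i: posterior weight 1/5; P(next child type O) = 1/4.
Weighted sum = 1/20.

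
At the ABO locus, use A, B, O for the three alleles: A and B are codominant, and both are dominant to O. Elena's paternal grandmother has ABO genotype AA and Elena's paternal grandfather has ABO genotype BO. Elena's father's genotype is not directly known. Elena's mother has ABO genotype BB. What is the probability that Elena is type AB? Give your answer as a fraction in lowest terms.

1/2

Elena's father's ABO genotype from AA × BO: 1/2 AB, 1/2 AO.
Crossing each possibility with the mother BB and summing P(type AB): 1/2·1/2 + 1/2·1/2 = 1/2.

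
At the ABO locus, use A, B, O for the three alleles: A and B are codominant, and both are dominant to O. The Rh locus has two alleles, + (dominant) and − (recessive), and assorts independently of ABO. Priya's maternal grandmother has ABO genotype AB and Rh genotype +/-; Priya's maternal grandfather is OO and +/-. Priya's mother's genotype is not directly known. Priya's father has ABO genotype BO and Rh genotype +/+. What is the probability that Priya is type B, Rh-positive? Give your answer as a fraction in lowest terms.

1/2

Priya's mother's ABO genotype from AB × OO: 1/2 AO, 1/2 BO.
Crossing each possibility with the father BO and summing P(type B): 1/2·1/4 + 1/2·3/4 = 1/2.
Similarly for Rh via the mother's Rh distribution: P(Rh+) = 1.
Independent loci: 1/2 × 1 = 1/2.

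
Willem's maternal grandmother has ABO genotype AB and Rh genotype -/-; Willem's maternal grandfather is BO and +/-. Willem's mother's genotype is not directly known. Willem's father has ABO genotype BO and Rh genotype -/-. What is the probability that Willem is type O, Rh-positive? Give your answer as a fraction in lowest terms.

Willem's mother's ABO genotype from AB × BO: 1/4 AB, 1/4 AO, 1/4 BB, 1/4 BO.
Crossing each possibility with the father BO and summing P(type O): 1/4·0 + 1/4·1/4 + 1/4·0 + 1/4·1/4 = 1/8.
Similarly for Rh via the mother's Rh distribution: P(Rh+) = 1/4.
Independent loci: 1/8 × 1/4 = 1/32.

1/32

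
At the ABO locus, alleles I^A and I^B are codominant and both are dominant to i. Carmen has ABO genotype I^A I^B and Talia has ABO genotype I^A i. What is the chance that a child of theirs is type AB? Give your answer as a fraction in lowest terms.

ABO cross I^A I^B × I^A i → offspring phenotypes: 1/2 A, 1/4 B, 1/4 AB.
So P(type AB) = 1/4.

1/4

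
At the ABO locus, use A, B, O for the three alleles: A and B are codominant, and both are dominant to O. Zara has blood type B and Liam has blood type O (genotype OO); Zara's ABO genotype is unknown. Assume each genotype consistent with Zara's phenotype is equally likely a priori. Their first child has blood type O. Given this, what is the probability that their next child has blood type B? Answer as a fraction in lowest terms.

1/2

Possible genotypes: Zara ∈ {BB, BO}; Liam ∈ {OO}.
Weight each parental genotype pair by prior × P(type-O child):
  BO × OO: posterior weight 1; P(next child type B) = 1/2.
Weighted sum = 1/2.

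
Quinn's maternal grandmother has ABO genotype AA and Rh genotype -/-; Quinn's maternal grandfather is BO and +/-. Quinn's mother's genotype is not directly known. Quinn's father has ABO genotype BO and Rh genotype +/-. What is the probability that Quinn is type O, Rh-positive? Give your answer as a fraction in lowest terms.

Quinn's mother's ABO genotype from AA × BO: 1/2 AB, 1/2 AO.
Crossing each possibility with the father BO and summing P(type O): 1/2·0 + 1/2·1/4 = 1/8.
Similarly for Rh via the mother's Rh distribution: P(Rh+) = 5/8.
Independent loci: 1/8 × 5/8 = 5/64.

5/64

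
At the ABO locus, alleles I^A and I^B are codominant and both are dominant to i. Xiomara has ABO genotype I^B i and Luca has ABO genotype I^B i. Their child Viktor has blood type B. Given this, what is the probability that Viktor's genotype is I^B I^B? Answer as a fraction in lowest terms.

Cross I^B i × I^B i → 1/4 I^B I^B, 1/2 I^B i, 1/4 i i.
Type-B genotypes among offspring: I^B I^B (1/4), I^B i (1/2); total 3/4.
P(I^B I^B | type B) = (1/4) / (3/4) = 1/3.

1/3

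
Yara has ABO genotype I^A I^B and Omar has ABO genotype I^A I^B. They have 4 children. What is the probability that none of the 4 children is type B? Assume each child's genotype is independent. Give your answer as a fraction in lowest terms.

ABO cross I^A I^B × I^A I^B → 1/4 A, 1/4 B, 1/2 AB.
So P(type B) = 1/4 per child.
P(not type B) = 3/4 for one child; (3/4)^4 = 81/256.

81/256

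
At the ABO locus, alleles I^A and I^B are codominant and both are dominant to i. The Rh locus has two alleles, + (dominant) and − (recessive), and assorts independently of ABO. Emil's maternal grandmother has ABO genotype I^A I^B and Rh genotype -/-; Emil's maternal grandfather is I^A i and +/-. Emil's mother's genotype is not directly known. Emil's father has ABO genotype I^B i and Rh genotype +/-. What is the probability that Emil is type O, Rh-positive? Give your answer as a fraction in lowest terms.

Emil's mother's ABO genotype from I^A I^B × I^A i: 1/4 I^A I^A, 1/4 I^A I^B, 1/4 I^A i, 1/4 I^B i.
Crossing each possibility with the father I^B i and summing P(type O): 1/4·0 + 1/4·0 + 1/4·1/4 + 1/4·1/4 = 1/8.
Similarly for Rh via the mother's Rh distribution: P(Rh+) = 5/8.
Independent loci: 1/8 × 5/8 = 5/64.

5/64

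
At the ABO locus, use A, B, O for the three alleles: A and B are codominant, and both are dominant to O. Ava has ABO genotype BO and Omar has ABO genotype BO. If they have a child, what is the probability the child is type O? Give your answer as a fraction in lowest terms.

ABO cross BO × BO → offspring phenotypes: 1/4 O, 3/4 B.
So P(type O) = 1/4.

1/4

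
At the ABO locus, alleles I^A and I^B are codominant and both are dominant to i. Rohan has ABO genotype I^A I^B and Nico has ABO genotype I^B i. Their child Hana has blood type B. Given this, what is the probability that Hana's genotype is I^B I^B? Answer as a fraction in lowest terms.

1/2

Cross I^A I^B × I^B i → 1/4 I^A I^B, 1/4 I^A i, 1/4 I^B I^B, 1/4 I^B i.
Type-B genotypes among offspring: I^B I^B (1/4), I^B i (1/4); total 1/2.
P(I^B I^B | type B) = (1/4) / (1/2) = 1/2.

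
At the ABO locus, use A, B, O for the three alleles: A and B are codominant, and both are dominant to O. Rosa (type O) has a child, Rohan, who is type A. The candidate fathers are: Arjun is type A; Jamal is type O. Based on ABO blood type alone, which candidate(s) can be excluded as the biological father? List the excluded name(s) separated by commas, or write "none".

Jamal

A candidate is excluded only if no genotype consistent with his phenotype could produce a type A child with a type O mother.
Jamal (type O): no genotype consistent with that phenotype can produce a type-A child with a type-O mother.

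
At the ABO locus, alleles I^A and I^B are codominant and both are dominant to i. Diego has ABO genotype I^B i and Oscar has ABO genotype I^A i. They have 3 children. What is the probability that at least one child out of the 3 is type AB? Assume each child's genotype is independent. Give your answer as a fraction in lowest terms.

ABO cross I^B i × I^A i → 1/4 O, 1/4 A, 1/4 B, 1/4 AB.
So P(type AB) = 1/4 per child.
P(none) = (3/4)^3 = 27/64; P(at least one) = 1 − 27/64 = 37/64.

37/64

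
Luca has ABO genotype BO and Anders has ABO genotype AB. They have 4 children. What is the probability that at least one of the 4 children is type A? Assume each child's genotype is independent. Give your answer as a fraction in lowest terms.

ABO cross BO × AB → 1/4 A, 1/2 B, 1/4 AB.
So P(type A) = 1/4 per child.
P(none) = (3/4)^4 = 81/256; P(at least one) = 1 − 81/256 = 175/256.

175/256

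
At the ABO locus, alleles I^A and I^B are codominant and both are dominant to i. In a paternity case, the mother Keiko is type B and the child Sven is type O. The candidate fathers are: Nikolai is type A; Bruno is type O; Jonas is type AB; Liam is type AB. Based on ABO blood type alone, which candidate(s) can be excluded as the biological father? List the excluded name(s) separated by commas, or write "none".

A candidate is excluded only if no genotype consistent with his phenotype could produce a type O child with a type B mother.
Jonas (type AB): no genotype consistent with that phenotype can produce a type-O child with a type-B mother.
Liam (type AB): no genotype consistent with that phenotype can produce a type-O child with a type-B mother.

Jonas, Liam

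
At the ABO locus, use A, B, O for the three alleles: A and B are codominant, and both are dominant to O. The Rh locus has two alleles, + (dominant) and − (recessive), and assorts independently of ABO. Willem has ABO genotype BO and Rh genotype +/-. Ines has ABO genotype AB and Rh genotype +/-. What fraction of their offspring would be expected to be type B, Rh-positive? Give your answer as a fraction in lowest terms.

3/8

ABO cross BO × AB → offspring phenotypes: 1/4 A, 1/2 B, 1/4 AB.
Rh cross +/- × +/- → 3/4 Rh+, 1/4 Rh-.
Independent loci: P(type B, Rh-positive) = 1/2 × 3/4 = 3/8.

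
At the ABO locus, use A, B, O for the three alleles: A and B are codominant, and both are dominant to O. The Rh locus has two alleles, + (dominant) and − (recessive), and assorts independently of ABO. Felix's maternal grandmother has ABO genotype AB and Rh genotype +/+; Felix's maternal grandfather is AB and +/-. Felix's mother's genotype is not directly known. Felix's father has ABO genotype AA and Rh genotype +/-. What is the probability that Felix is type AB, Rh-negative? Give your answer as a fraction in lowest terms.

1/16

Felix's mother's ABO genotype from AB × AB: 1/4 AA, 1/2 AB, 1/4 BB.
Crossing each possibility with the father AA and summing P(type AB): 1/4·0 + 1/2·1/2 + 1/4·1 = 1/2.
Similarly for Rh via the mother's Rh distribution: P(Rh-) = 1/8.
Independent loci: 1/2 × 1/8 = 1/16.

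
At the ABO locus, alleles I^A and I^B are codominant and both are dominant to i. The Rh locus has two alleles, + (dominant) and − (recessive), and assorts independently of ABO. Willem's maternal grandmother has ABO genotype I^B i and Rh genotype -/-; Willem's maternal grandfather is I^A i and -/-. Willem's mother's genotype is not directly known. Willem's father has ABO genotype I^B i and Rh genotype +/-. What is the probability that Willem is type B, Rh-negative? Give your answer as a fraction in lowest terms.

Willem's mother's ABO genotype from I^B i × I^A i: 1/4 I^A I^B, 1/4 I^A i, 1/4 I^B i, 1/4 i i.
Crossing each possibility with the father I^B i and summing P(type B): 1/4·1/2 + 1/4·1/4 + 1/4·3/4 + 1/4·1/2 = 1/2.
Similarly for Rh via the mother's Rh distribution: P(Rh-) = 1/2.
Independent loci: 1/2 × 1/2 = 1/4.

1/4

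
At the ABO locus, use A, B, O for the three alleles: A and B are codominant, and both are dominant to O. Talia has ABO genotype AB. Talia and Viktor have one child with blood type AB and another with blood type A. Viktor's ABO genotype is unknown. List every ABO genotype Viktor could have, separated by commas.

For each candidate genotype of Viktor, check whether crossing it with AB can produce every observed child phenotype.
  AA → possible child types {A, AB} ✓
  AB → possible child types {A, B, AB} ✓
  AO → possible child types {A, B, AB} ✓
  BB → possible child types {B, AB} ✗
  BO → possible child types {A, B, AB} ✓
  OO → possible child types {A, B} ✗

AA, AB, AO, BO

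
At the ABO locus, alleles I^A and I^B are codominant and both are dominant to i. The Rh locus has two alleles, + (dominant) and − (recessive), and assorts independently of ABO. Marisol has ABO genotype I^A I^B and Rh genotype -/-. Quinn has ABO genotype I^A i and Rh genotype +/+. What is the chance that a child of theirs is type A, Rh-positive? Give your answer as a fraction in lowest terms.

ABO cross I^A I^B × I^A i → offspring phenotypes: 1/2 A, 1/4 B, 1/4 AB.
Rh cross -/- × +/+ → 1 Rh+.
Independent loci: P(type A, Rh-positive) = 1/2 × 1 = 1/2.

1/2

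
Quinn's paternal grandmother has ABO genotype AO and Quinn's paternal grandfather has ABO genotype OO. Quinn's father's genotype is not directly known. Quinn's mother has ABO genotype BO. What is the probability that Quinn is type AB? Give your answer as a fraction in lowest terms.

Quinn's father's ABO genotype from AO × OO: 1/2 AO, 1/2 OO.
Crossing each possibility with the mother BO and summing P(type AB): 1/2·1/4 + 1/2·0 = 1/8.

1/8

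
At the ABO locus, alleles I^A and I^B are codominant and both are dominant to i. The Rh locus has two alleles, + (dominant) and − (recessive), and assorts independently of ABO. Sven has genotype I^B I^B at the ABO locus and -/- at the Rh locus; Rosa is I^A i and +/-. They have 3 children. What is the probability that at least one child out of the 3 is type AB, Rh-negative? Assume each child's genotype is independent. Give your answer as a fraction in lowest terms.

37/64

ABO cross I^B I^B × I^A i → 1/2 B, 1/2 AB.
Rh cross -/- × +/- → 1/2 Rh+, 1/2 Rh-; so P(type AB, Rh-negative) = 1/2 × 1/2 = 1/4 per child.
P(none) = (3/4)^3 = 27/64; P(at least one) = 1 − 27/64 = 37/64.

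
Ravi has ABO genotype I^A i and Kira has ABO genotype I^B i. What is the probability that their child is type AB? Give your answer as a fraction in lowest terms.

1/4

ABO cross I^A i × I^B i → offspring phenotypes: 1/4 O, 1/4 A, 1/4 B, 1/4 AB.
So P(type AB) = 1/4.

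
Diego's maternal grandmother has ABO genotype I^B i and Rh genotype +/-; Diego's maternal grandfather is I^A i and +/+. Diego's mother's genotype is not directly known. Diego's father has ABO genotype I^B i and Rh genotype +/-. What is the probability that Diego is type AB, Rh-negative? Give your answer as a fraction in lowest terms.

Diego's mother's ABO genotype from I^B i × I^A i: 1/4 I^A I^B, 1/4 I^A i, 1/4 I^B i, 1/4 i i.
Crossing each possibility with the father I^B i and summing P(type AB): 1/4·1/4 + 1/4·1/4 + 1/4·0 + 1/4·0 = 1/8.
Similarly for Rh via the mother's Rh distribution: P(Rh-) = 1/8.
Independent loci: 1/8 × 1/8 = 1/64.

1/64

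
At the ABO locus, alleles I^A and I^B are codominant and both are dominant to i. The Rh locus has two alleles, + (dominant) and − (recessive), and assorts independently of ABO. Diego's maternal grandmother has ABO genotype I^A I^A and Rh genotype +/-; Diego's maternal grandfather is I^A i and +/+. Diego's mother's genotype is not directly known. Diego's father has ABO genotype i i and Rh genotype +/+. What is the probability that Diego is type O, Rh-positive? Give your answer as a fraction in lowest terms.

Diego's mother's ABO genotype from I^A I^A × I^A i: 1/2 I^A I^A, 1/2 I^A i.
Crossing each possibility with the father i i and summing P(type O): 1/2·0 + 1/2·1/2 = 1/4.
Similarly for Rh via the mother's Rh distribution: P(Rh+) = 1.
Independent loci: 1/4 × 1 = 1/4.

1/4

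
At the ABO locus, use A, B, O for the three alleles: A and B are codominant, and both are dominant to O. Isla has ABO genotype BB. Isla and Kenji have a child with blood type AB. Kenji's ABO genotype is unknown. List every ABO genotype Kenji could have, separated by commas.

AA, AB, AO

For each candidate genotype of Kenji, check whether crossing it with BB can produce every observed child phenotype.
  AA → possible child types {AB} ✓
  AB → possible child types {B, AB} ✓
  AO → possible child types {B, AB} ✓
  BB → possible child types {B} ✗
  BO → possible child types {B} ✗
  OO → possible child types {B} ✗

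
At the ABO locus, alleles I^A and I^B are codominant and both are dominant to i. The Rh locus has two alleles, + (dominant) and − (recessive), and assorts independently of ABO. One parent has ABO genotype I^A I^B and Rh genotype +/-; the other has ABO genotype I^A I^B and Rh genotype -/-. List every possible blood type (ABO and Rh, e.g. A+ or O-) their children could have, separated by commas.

A+, A-, B+, B-, AB+, AB-

Gametes from I^A I^B × I^A I^B give offspring ABO genotypes I^A I^A, I^A I^B, I^B I^B, i.e. phenotypes A, B, AB.
Rh cross +/- × -/- → phenotypes Rh+, Rh-.
Combining independently: A+, A-, B+, B-, AB+, AB-.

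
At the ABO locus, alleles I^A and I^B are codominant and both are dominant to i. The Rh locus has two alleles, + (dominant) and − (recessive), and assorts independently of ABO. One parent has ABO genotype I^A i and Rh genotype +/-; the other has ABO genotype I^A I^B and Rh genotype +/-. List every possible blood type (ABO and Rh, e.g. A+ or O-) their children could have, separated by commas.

Gametes from I^A i × I^A I^B give offspring ABO genotypes I^A I^A, I^A I^B, I^A i, I^B i, i.e. phenotypes A, B, AB.
Rh cross +/- × +/- → phenotypes Rh+, Rh-.
Combining independently: A+, A-, B+, B-, AB+, AB-.

A+, A-, B+, B-, AB+, AB-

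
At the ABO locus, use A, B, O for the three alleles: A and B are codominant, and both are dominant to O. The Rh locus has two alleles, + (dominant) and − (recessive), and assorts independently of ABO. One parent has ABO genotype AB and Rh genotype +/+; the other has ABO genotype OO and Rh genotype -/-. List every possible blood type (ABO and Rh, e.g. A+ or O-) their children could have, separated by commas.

A+, B+

Gametes from AB × OO give offspring ABO genotypes AO, BO, i.e. phenotypes A, B.
Rh cross +/+ × -/- → phenotypes Rh+.
Combining independently: A+, B+.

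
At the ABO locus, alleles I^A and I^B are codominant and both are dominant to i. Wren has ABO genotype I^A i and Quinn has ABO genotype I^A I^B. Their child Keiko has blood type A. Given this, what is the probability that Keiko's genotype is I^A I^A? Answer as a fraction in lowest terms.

Cross I^A i × I^A I^B → 1/4 I^A I^A, 1/4 I^A I^B, 1/4 I^A i, 1/4 I^B i.
Type-A genotypes among offspring: I^A I^A (1/4), I^A i (1/4); total 1/2.
P(I^A I^A | type A) = (1/4) / (1/2) = 1/2.

1/2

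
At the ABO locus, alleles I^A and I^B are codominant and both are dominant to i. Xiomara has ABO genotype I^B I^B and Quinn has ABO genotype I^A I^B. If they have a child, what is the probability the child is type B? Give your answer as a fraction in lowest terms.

ABO cross I^B I^B × I^A I^B → offspring phenotypes: 1/2 B, 1/2 AB.
So P(type B) = 1/2.

1/2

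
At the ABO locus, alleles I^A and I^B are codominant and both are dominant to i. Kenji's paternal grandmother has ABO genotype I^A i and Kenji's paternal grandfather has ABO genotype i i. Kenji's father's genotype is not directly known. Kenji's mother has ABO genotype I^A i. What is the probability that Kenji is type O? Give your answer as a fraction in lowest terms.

3/8

Kenji's father's ABO genotype from I^A i × i i: 1/2 I^A i, 1/2 i i.
Crossing each possibility with the mother I^A i and summing P(type O): 1/2·1/4 + 1/2·1/2 = 3/8.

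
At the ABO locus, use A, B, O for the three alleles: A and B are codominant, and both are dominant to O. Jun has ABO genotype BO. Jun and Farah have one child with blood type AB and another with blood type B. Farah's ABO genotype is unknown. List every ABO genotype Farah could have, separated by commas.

For each candidate genotype of Farah, check whether crossing it with BO can produce every observed child phenotype.
  AA → possible child types {A, AB} ✗
  AB → possible child types {A, B, AB} ✓
  AO → possible child types {O, A, B, AB} ✓
  BB → possible child types {B} ✗
  BO → possible child types {O, B} ✗
  OO → possible child types {O, B} ✗

AB, AO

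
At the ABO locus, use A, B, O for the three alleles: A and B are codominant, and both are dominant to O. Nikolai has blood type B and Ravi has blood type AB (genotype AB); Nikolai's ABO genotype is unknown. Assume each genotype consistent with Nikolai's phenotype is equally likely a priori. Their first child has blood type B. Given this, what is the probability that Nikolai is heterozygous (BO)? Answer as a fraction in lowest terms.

1/2

Possible genotypes: Nikolai ∈ {BB, BO}; Ravi ∈ {AB}.
Weight each parental genotype pair by prior × P(type-B child):
  BB × AB: posterior weight 1/2.
  BO × AB: posterior weight 1/2.
Sum the posterior weight over pairs where Nikolai is BO: 1/2.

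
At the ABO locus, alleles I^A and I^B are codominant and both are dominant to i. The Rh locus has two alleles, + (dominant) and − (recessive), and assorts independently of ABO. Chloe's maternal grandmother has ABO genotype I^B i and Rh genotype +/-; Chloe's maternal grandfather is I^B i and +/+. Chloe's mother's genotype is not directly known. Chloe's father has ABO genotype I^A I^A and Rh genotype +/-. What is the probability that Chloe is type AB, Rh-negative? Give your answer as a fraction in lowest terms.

Chloe's mother's ABO genotype from I^B i × I^B i: 1/4 I^B I^B, 1/2 I^B i, 1/4 i i.
Crossing each possibility with the father I^A I^A and summing P(type AB): 1/4·1 + 1/2·1/2 + 1/4·0 = 1/2.
Similarly for Rh via the mother's Rh distribution: P(Rh-) = 1/8.
Independent loci: 1/2 × 1/8 = 1/16.

1/16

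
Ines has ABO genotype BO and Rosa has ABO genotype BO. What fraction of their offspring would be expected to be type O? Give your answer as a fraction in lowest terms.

1/4

ABO cross BO × BO → offspring phenotypes: 1/4 O, 3/4 B.
So P(type O) = 1/4.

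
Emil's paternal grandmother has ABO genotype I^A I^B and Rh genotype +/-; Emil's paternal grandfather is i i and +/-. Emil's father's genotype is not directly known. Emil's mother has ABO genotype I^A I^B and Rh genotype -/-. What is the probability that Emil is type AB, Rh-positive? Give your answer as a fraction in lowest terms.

1/8

Emil's father's ABO genotype from I^A I^B × i i: 1/2 I^A i, 1/2 I^B i.
Crossing each possibility with the mother I^A I^B and summing P(type AB): 1/2·1/4 + 1/2·1/4 = 1/4.
Similarly for Rh via the father's Rh distribution: P(Rh+) = 1/2.
Independent loci: 1/4 × 1/2 = 1/8.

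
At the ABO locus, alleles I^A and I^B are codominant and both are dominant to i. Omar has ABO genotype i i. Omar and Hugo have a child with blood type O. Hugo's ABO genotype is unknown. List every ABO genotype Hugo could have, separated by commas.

For each candidate genotype of Hugo, check whether crossing it with i i can produce every observed child phenotype.
  I^A I^A → possible child types {A} ✗
  I^A I^B → possible child types {A, B} ✗
  I^A i → possible child types {O, A} ✓
  I^B I^B → possible child types {B} ✗
  I^B i → possible child types {O, B} ✓
  i i → possible child types {O} ✓

I^A i, I^B i, i i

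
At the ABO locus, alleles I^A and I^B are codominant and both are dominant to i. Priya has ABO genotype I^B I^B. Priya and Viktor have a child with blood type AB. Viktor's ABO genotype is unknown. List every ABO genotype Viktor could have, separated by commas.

I^A I^A, I^A I^B, I^A i

For each candidate genotype of Viktor, check whether crossing it with I^B I^B can produce every observed child phenotype.
  I^A I^A → possible child types {AB} ✓
  I^A I^B → possible child types {B, AB} ✓
  I^A i → possible child types {B, AB} ✓
  I^B I^B → possible child types {B} ✗
  I^B i → possible child types {B} ✗
  i i → possible child types {B} ✗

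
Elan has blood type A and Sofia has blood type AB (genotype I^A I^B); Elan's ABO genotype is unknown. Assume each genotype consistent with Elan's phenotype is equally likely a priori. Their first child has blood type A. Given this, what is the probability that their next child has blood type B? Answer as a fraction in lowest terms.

1/8

Possible genotypes: Elan ∈ {I^A I^A, I^A i}; Sofia ∈ {I^A I^B}.
Weight each parental genotype pair by prior × P(type-A child):
  I^A I^A × I^A I^B: posterior weight 1/2; P(next child type B) = 0.
  I^A i × I^A I^B: posterior weight 1/2; P(next child type B) = 1/4.
Weighted sum = 1/8.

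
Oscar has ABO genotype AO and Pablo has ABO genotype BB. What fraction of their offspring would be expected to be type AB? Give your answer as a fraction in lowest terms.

1/2

ABO cross AO × BB → offspring phenotypes: 1/2 B, 1/2 AB.
So P(type AB) = 1/2.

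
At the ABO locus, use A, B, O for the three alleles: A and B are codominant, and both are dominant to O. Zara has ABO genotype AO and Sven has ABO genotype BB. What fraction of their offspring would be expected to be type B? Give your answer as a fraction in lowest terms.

1/2

ABO cross AO × BB → offspring phenotypes: 1/2 B, 1/2 AB.
So P(type B) = 1/2.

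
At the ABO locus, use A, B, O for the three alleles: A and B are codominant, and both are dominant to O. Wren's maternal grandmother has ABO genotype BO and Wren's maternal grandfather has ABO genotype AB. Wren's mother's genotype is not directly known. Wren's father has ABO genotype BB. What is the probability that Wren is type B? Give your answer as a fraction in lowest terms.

Wren's mother's ABO genotype from BO × AB: 1/4 AB, 1/4 AO, 1/4 BB, 1/4 BO.
Crossing each possibility with the father BB and summing P(type B): 1/4·1/2 + 1/4·1/2 + 1/4·1 + 1/4·1 = 3/4.

3/4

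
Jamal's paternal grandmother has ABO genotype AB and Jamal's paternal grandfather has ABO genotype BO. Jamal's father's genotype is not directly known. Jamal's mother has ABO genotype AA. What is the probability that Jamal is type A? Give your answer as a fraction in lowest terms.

Jamal's father's ABO genotype from AB × BO: 1/4 AB, 1/4 AO, 1/4 BB, 1/4 BO.
Crossing each possibility with the mother AA and summing P(type A): 1/4·1/2 + 1/4·1 + 1/4·0 + 1/4·1/2 = 1/2.

1/2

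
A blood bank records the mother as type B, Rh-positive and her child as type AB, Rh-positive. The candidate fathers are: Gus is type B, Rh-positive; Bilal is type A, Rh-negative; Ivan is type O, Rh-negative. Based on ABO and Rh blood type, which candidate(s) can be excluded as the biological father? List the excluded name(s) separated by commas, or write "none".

A candidate is excluded only if no genotype consistent with his phenotype could produce a type AB, Rh-positive child with a type B, Rh-positive mother.
Gus (type B, Rh+): no genotype consistent with that phenotype can produce a type-AB Rh+ child with a type-B mother.
Ivan (type O, Rh-): no genotype consistent with that phenotype can produce a type-AB Rh+ child with a type-B mother.

Gus, Ivan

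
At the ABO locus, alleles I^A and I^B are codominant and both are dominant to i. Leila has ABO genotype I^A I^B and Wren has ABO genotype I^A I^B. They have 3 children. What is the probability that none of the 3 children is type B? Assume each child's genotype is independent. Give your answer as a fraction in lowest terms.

ABO cross I^A I^B × I^A I^B → 1/4 A, 1/4 B, 1/2 AB.
So P(type B) = 1/4 per child.
P(not type B) = 3/4 for one child; (3/4)^3 = 27/64.

27/64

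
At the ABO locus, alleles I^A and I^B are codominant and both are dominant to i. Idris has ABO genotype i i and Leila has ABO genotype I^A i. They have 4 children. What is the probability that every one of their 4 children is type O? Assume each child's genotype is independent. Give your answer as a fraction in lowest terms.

1/16

ABO cross i i × I^A i → 1/2 O, 1/2 A.
So P(type O) = 1/2 per child.
All 4 independent: (1/2)^4 = 1/16.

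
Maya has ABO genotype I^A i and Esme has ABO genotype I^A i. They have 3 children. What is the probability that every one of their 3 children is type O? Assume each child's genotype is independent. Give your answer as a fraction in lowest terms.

1/64

ABO cross I^A i × I^A i → 1/4 O, 3/4 A.
So P(type O) = 1/4 per child.
All 3 independent: (1/4)^3 = 1/64.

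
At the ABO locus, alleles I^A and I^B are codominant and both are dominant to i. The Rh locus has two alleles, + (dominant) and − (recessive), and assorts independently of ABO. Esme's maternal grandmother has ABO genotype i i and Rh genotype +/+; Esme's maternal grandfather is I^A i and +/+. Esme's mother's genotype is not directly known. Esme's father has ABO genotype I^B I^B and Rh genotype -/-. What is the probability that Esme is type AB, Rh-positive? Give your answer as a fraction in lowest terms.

1/4

Esme's mother's ABO genotype from i i × I^A i: 1/2 I^A i, 1/2 i i.
Crossing each possibility with the father I^B I^B and summing P(type AB): 1/2·1/2 + 1/2·0 = 1/4.
Similarly for Rh via the mother's Rh distribution: P(Rh+) = 1.
Independent loci: 1/4 × 1 = 1/4.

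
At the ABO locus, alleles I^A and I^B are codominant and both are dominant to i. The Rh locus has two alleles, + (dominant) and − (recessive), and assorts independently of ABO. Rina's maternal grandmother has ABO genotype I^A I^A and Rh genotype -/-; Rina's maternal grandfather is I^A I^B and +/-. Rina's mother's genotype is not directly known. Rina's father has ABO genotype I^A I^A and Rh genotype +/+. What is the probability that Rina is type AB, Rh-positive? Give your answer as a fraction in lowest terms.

Rina's mother's ABO genotype from I^A I^A × I^A I^B: 1/2 I^A I^A, 1/2 I^A I^B.
Crossing each possibility with the father I^A I^A and summing P(type AB): 1/2·0 + 1/2·1/2 = 1/4.
Similarly for Rh via the mother's Rh distribution: P(Rh+) = 1.
Independent loci: 1/4 × 1 = 1/4.

1/4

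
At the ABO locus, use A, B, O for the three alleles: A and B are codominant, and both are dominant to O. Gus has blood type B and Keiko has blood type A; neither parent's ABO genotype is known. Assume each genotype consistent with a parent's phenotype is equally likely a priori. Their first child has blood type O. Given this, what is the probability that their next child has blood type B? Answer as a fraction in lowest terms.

1/4

Possible genotypes: Gus ∈ {BB, BO}; Keiko ∈ {AA, AO}.
Weight each parental genotype pair by prior × P(type-O child):
  BO × AO: posterior weight 1; P(next child type B) = 1/4.
Weighted sum = 1/4.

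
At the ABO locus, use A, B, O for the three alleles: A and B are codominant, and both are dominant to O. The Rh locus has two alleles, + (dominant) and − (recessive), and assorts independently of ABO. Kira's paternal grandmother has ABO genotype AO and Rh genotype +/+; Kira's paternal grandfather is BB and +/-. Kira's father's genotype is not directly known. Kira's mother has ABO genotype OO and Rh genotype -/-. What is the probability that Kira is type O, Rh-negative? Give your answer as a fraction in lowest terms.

Kira's father's ABO genotype from AO × BB: 1/2 AB, 1/2 BO.
Crossing each possibility with the mother OO and summing P(type O): 1/2·0 + 1/2·1/2 = 1/4.
Similarly for Rh via the father's Rh distribution: P(Rh-) = 1/4.
Independent loci: 1/4 × 1/4 = 1/16.

1/16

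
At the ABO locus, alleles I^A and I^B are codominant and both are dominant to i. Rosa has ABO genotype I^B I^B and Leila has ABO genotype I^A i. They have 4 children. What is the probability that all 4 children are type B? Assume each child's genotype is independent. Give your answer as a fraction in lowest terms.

1/16

ABO cross I^B I^B × I^A i → 1/2 B, 1/2 AB.
So P(type B) = 1/2 per child.
All 4 independent: (1/2)^4 = 1/16.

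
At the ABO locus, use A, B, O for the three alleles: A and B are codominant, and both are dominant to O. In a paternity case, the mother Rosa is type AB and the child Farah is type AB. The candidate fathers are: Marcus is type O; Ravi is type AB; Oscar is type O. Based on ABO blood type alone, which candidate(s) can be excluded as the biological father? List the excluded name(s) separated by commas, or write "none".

A candidate is excluded only if no genotype consistent with his phenotype could produce a type AB child with a type AB mother.
Marcus (type O): no genotype consistent with that phenotype can produce a type-AB child with a type-AB mother.
Oscar (type O): no genotype consistent with that phenotype can produce a type-AB child with a type-AB mother.

Marcus, Oscar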